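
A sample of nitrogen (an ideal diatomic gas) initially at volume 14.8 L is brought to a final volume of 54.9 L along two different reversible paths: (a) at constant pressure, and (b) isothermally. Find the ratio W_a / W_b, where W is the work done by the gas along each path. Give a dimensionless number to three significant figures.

Path (a) isobaric: W = P₁(V₂ − V₁) → W_a/(P₁V₁) = 2.709.
Path (b) isothermal: W = P₁V₁ ln(V₂/V₁) → W_b/(P₁V₁) = 1.311.
W_a / W_b = 2.709 / 1.311 = 2.067.

W_a / W_b ≈ 2.07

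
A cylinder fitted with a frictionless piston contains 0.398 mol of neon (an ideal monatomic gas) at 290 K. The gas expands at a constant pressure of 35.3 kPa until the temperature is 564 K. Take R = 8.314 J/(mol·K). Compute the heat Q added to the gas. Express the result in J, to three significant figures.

Isobaric: W = nRΔT = (0.398)(8.314)(274) = 906.7 J.
ΔU = nCᵥΔT with Cᵥ = 3R/2: ΔU = (0.398)(12.47)(274) = 1360 J.
Q = ΔU + W = 1360 + 906.7 = 2267 J.

Q ≈ 2270 J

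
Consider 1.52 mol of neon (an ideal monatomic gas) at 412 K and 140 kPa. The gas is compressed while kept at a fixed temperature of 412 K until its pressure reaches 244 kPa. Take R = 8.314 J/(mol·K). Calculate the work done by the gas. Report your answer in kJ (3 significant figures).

Isothermal process: W = nRT ln(V₂/V₁) = nRT ln(P₁/P₂).
W = (1.52)(8.314)(412) × ln(140/244)
  = 5207 × ln(0.5738) = 5207 × -0.5555
W_by_gas = -2892 J.

W ≈ -2.89 kJ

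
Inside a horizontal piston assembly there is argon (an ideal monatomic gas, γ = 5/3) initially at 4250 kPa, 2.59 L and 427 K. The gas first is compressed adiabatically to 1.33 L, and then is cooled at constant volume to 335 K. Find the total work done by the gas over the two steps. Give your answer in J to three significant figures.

W_total ≈ -9240 J

Step 1 (adiabatic): W = (P₁V₁ − P₂V₂)/(γ−1) = (11008 − 17165)/0.667 = -9237 J.
Step 2 (isochoric): W = 0 (constant volume).
W_total = -9237 + 0 = -9237 J.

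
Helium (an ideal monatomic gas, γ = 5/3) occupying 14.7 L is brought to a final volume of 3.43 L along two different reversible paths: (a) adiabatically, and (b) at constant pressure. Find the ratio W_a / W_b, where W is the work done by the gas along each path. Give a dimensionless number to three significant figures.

W_a / W_b ≈ 3.21

Path (a) adiabatic: W = P₁V₁(1 − (V₁/V₂)^(γ−1))/(γ−1) → W_a/(P₁V₁) = -2.458.
Path (b) isobaric: W = P₁(V₂ − V₁) → W_b/(P₁V₁) = -0.7667.
W_a / W_b = -2.458 / -0.7667 = 3.206.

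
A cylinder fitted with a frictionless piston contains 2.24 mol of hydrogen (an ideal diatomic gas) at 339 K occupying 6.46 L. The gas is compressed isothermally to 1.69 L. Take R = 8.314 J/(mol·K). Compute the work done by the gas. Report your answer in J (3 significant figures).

Isothermal: W = nRT ln(V₂/V₁).
W = (2.24)(8.314)(339) × ln(1.69/6.46)
  = 6313 × -1.341
W_by_gas = -8466 J.

W ≈ -8470 J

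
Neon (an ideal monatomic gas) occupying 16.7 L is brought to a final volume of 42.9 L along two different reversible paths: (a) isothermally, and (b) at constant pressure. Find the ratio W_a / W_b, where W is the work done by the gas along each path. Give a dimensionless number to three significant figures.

Path (a) isothermal: W = P₁V₁ ln(V₂/V₁) → W_a/(P₁V₁) = 0.9435.
Path (b) isobaric: W = P₁(V₂ − V₁) → W_b/(P₁V₁) = 1.569.
W_a / W_b = 0.9435 / 1.569 = 0.6014.

W_a / W_b ≈ 0.601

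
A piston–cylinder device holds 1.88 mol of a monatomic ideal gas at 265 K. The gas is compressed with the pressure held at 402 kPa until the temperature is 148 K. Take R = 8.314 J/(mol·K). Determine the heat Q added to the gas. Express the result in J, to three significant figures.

Q ≈ -4570 J

Isobaric: W = nRΔT = (1.88)(8.314)(-117) = -1829 J.
ΔU = nCᵥΔT with Cᵥ = 3R/2: ΔU = (1.88)(12.47)(-117) = -2743 J.
Q = ΔU + W = -2743 − 1829 = -4572 J.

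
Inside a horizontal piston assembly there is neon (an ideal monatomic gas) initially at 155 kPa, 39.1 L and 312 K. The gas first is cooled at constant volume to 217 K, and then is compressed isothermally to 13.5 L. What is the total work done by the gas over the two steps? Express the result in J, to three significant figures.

Step 1 (isochoric): W = 0 (constant volume).
After step 1: P = 107.8 kPa (V unchanged).
Step 2 (isothermal): W = P₁V₁ ln(V₂/V₁) = (4215) ln(13.5/39.1) = -4483 J.
W_total = 0 − 4483 = -4483 J.

W_total ≈ -4480 J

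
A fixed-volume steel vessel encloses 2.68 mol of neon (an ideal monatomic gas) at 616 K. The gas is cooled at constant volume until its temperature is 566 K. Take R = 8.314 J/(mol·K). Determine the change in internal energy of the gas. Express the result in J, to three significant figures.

Constant volume ⇒ W = 0, so Q = ΔU = nCᵥΔT with Cᵥ = 3R/2 = 12.47 J/(mol·K).
ΔU = (2.68)(12.47)(566 − 616) = -1671 J.

ΔU ≈ -1670 J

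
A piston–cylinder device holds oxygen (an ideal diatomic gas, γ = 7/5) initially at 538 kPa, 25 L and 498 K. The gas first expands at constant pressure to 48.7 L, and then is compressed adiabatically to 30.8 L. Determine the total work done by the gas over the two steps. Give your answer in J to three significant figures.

Step 1 (isobaric): W = PΔV = (538 kPa)(48.7 − 25 L) = 12751 J.
After step 1: P = 538 kPa, V = 48.7 L, T = 970.1 K.
Step 2 (adiabatic): W = (P₁V₁ − P₂V₂)/(γ−1) = (26201 − 31470)/0.4 = -13175 J.
W_total = 12751 − 13175 = -423.9 J.

W_total ≈ -424 J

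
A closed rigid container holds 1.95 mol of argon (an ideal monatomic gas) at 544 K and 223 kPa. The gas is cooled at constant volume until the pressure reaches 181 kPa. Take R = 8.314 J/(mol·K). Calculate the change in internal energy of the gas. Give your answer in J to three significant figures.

ΔU ≈ -2490 J

Constant volume ⇒ W = 0, so Q = ΔU = nCᵥΔT with Cᵥ = 3R/2 = 12.47 J/(mol·K).
At constant V, T₂/T₁ = P₂/P₁ ⇒ ΔT = T₁(P₂/P₁ − 1) = 544·(181/223 − 1) = -102.5 K.
ΔU = (1.95)(12.47)(-102.5) = -2492 J.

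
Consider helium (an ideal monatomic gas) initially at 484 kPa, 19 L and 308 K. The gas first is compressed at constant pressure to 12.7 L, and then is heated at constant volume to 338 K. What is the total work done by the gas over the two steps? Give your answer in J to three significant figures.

W_total ≈ -3050 J

Step 1 (isobaric): W = PΔV = (484 kPa)(12.7 − 19 L) = -3049 J.
Step 2 (isochoric): W = 0 (constant volume).
W_total = -3049 + 0 = -3049 J.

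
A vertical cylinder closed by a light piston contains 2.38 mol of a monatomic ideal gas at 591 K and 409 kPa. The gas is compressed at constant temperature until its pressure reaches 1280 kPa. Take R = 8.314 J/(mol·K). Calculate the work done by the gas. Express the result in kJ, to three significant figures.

Isothermal process: W = nRT ln(V₂/V₁) = nRT ln(P₁/P₂).
W = (2.38)(8.314)(591) × ln(409/1280)
  = 11694 × ln(0.3195) = 11694 × -1.141
W_by_gas = -13342 J.

W ≈ -13.3 kJ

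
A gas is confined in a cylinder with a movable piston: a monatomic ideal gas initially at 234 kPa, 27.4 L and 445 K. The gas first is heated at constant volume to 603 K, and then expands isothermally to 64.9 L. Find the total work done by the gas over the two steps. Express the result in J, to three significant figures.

Step 1 (isochoric): W = 0 (constant volume).
After step 1: P = 317.1 kPa (V unchanged).
Step 2 (isothermal): W = P₁V₁ ln(V₂/V₁) = (8688) ln(64.9/27.4) = 7492 J.
W_total = 0 + 7492 = 7492 J.

W_total ≈ 7490 J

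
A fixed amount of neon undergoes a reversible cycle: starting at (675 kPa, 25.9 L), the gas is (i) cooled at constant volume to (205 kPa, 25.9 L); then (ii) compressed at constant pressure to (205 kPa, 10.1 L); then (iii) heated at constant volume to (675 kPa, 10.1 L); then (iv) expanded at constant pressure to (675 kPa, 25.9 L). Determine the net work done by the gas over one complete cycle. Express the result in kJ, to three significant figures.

W_net ≈ 7.43 kJ

Constant-volume legs do no work.
W(ii) = (205)(10.1 − 25.9) = -3239 J; W(iv) = (675)(25.9 − 10.1) = 10665 J.
W_net = -3239 + 10665 = 7426 J (the clockwise enclosed area).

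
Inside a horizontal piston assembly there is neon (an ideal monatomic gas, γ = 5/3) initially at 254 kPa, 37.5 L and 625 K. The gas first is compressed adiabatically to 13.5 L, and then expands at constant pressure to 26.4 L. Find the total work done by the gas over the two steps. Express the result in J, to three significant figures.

W_total ≈ 4040 J

Step 1 (adiabatic): W = (P₁V₁ − P₂V₂)/(γ−1) = (9525 − 18822)/0.667 = -13945 J.
After step 1: P = 1394 kPa, V = 13.5 L, T = 1235 K.
Step 2 (isobaric): W = PΔV = (1394 kPa)(26.4 − 13.5 L) = 17985 J.
W_total = -13945 + 17985 = 4040 J.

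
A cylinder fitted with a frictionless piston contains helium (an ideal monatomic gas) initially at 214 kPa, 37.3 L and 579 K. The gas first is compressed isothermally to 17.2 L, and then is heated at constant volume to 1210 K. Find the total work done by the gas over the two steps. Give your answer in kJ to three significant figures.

Step 1 (isothermal): W = P₁V₁ ln(V₂/V₁) = (7982) ln(17.2/37.3) = -6179 J.
Step 2 (isochoric): W = 0 (constant volume).
W_total = -6179 + 0 = -6179 J.

W_total ≈ -6.18 kJ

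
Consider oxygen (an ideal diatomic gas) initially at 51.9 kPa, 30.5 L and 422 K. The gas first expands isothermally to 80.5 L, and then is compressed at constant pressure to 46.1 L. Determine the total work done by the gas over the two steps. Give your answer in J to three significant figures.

Step 1 (isothermal): W = P₁V₁ ln(V₂/V₁) = (1583) ln(80.5/30.5) = 1536 J.
After step 1: P = 19.66 kPa, V = 80.5 L, T = 422 K.
Step 2 (isobaric): W = PΔV = (19.66 kPa)(46.1 − 80.5 L) = -676.4 J.
W_total = 1536 − 676.4 = 859.9 J.

W_total ≈ 860 J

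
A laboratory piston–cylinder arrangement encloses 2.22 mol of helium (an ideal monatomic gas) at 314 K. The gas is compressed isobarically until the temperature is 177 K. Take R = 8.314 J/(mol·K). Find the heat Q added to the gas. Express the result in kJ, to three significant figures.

Isobaric: W = nRΔT = (2.22)(8.314)(-137) = -2529 J.
ΔU = nCᵥΔT with Cᵥ = 3R/2: ΔU = (2.22)(12.47)(-137) = -3793 J.
Q = ΔU + W = -3793 − 2529 = -6322 J.

Q ≈ -6.32 kJ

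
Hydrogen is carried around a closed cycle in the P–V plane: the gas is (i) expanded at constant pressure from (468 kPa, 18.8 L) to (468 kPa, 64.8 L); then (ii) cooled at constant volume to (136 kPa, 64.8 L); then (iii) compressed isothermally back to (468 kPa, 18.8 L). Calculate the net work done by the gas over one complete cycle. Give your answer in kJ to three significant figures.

Leg (i): W = PΔV = (468)(64.8 − 18.8) = 21528 J.
Leg (ii): W = 0.
Leg (iii): W = PᵢVᵢ ln(V_f/Vᵢ) = (8813) ln(18.8/64.8) = -10905 J.
W_net = 21528 − 10905 = 10623 J.

W_net ≈ 10.6 kJ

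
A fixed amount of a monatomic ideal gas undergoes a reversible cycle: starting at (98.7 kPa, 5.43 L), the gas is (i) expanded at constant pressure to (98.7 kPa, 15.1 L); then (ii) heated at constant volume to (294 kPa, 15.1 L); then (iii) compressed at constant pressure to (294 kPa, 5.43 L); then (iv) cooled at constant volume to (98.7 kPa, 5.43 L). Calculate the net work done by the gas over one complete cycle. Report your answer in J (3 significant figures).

W_net ≈ -1890 J

Constant-volume legs do no work.
W(i) = (98.7)(15.1 − 5.43) = 954.4 J; W(iii) = (294)(5.43 − 15.1) = -2843 J.
W_net = 954.4 − 2843 = -1889 J (the counter-clockwise enclosed area).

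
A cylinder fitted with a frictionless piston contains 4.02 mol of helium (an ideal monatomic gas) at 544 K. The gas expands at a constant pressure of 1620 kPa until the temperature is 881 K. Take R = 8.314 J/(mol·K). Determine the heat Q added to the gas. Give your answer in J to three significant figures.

Q ≈ 28200 J

Isobaric: W = nRΔT = (4.02)(8.314)(337) = 11263 J.
ΔU = nCᵥΔT with Cᵥ = 3R/2: ΔU = (4.02)(12.47)(337) = 16895 J.
Q = ΔU + W = 16895 + 11263 = 28158 J.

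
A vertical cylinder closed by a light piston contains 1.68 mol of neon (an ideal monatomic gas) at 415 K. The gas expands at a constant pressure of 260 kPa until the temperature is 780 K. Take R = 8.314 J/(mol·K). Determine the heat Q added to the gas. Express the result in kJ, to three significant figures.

Isobaric: W = nRΔT = (1.68)(8.314)(365) = 5098 J.
ΔU = nCᵥΔT with Cᵥ = 3R/2: ΔU = (1.68)(12.47)(365) = 7647 J.
Q = ΔU + W = 7647 + 5098 = 12745 J.

Q ≈ 12.7 kJ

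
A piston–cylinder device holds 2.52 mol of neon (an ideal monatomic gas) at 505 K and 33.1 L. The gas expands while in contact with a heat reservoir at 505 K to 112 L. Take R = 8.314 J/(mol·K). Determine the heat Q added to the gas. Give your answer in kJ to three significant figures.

Q ≈ 12.9 kJ

Isothermal ⇒ ΔU = 0, so Q = W = nRT ln(V₂/V₁).
Q = (2.52)(8.314)(505) ln(112/33.1) = 10580 × 1.219 = 12897 J.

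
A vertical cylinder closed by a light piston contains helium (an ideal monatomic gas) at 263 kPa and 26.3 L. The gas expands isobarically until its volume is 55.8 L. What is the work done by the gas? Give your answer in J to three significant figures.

Isobaric: W = P ΔV.
W = (263 kPa)(55.8 − 26.3 L) = (263)(29.5) = 7758 J.

W ≈ 7760 J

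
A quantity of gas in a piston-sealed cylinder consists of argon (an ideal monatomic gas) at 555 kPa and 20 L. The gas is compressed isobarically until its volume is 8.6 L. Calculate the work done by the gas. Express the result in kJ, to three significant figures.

Isobaric: W = P ΔV.
W = (555 kPa)(8.6 − 20 L) = (555)(-11.4) = -6327 J.

W ≈ -6.33 kJ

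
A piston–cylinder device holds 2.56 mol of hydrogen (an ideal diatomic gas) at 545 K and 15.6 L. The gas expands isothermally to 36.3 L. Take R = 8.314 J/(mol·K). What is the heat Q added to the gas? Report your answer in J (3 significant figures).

Isothermal ⇒ ΔU = 0, so Q = W = nRT ln(V₂/V₁).
Q = (2.56)(8.314)(545) ln(36.3/15.6) = 11600 × 0.8445 = 9796 J.

Q ≈ 9800 J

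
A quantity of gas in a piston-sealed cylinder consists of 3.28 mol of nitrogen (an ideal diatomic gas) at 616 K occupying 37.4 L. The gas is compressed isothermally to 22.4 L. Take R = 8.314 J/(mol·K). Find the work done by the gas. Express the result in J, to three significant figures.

W ≈ -8610 J

Isothermal: W = nRT ln(V₂/V₁).
W = (3.28)(8.314)(616) × ln(22.4/37.4)
  = 16798 × -0.5126
W_by_gas = -8611 J.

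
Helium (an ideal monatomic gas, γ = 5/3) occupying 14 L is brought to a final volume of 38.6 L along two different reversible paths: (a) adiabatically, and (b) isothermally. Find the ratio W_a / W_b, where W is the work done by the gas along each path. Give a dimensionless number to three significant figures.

W_a / W_b ≈ 0.727

Path (a) adiabatic: W = P₁V₁(1 − (V₁/V₂)^(γ−1))/(γ−1) → W_a/(P₁V₁) = 0.7371.
Path (b) isothermal: W = P₁V₁ ln(V₂/V₁) → W_b/(P₁V₁) = 1.014.
W_a / W_b = 0.7371 / 1.014 = 0.7268.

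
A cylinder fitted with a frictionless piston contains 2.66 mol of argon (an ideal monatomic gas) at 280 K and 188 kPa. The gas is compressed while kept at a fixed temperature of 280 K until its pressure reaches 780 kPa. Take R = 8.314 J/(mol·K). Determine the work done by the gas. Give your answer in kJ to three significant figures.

Isothermal process: W = nRT ln(V₂/V₁) = nRT ln(P₁/P₂).
W = (2.66)(8.314)(280) × ln(188/780)
  = 6192 × ln(0.241) = 6192 × -1.423
W_by_gas = -8811 J.

W ≈ -8.81 kJ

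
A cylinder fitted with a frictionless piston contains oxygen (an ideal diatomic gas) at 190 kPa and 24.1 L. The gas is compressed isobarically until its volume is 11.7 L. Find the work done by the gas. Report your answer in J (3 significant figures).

W ≈ -2360 J

Isobaric: W = P ΔV.
W = (190 kPa)(11.7 − 24.1 L) = (190)(-12.4) = -2356 J.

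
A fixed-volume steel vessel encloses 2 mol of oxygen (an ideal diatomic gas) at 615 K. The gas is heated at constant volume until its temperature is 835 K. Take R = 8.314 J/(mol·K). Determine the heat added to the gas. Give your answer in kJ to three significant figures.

Constant volume ⇒ W = 0, so Q = ΔU = nCᵥΔT with Cᵥ = 5R/2 = 20.79 J/(mol·K).
ΔU = (2)(20.79)(835 − 615) = 9145 J.

Q ≈ 9.15 kJ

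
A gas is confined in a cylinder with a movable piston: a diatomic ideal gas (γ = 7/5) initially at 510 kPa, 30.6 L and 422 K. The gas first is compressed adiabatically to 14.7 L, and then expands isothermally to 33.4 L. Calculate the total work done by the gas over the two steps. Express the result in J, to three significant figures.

W_total ≈ 3880 J

Step 1 (adiabatic): W = (P₁V₁ − P₂V₂)/(γ−1) = (15606 − 20924)/0.4 = -13296 J.
After step 1: P = 1423 kPa, V = 14.7 L, T = 565.8 K.
Step 2 (isothermal): W = P₁V₁ ln(V₂/V₁) = (20924) ln(33.4/14.7) = 17173 J.
W_total = -13296 + 17173 = 3877 J.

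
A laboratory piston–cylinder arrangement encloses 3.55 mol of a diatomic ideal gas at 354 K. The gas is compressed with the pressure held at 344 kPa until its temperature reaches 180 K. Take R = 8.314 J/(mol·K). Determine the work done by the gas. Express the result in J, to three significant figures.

W ≈ -5140 J

Isobaric: W = P ΔV = nR ΔT.
W = (3.55)(8.314)(180 − 354) = -5136 J.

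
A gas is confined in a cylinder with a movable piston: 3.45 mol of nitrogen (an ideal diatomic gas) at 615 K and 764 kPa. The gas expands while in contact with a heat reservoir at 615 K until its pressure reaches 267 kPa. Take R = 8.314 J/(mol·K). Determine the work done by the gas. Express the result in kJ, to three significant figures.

W ≈ 18.5 kJ

Isothermal process: W = nRT ln(V₂/V₁) = nRT ln(P₁/P₂).
W = (3.45)(8.314)(615) × ln(764/267)
  = 17640 × ln(2.861) = 17640 × 1.051
W_by_gas = 18546 J.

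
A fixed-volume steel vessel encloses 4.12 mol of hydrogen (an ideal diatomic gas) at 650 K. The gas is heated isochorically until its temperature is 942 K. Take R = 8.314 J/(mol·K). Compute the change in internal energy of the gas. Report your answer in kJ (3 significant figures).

Constant volume ⇒ W = 0, so Q = ΔU = nCᵥΔT with Cᵥ = 5R/2 = 20.79 J/(mol·K).
ΔU = (4.12)(20.79)(942 − 650) = 25005 J.

ΔU ≈ 25.0 kJ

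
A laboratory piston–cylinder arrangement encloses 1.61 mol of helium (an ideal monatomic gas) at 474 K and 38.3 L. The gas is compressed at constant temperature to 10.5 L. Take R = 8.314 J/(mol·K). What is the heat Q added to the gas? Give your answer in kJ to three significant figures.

Q ≈ -8.21 kJ

Isothermal ⇒ ΔU = 0, so Q = W = nRT ln(V₂/V₁).
Q = (1.61)(8.314)(474) ln(10.5/38.3) = 6345 × -1.294 = -8211 J.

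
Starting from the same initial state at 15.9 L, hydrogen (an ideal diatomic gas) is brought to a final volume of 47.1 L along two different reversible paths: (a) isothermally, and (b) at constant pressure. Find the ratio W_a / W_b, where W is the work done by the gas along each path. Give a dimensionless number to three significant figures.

Path (a) isothermal: W = P₁V₁ ln(V₂/V₁) → W_a/(P₁V₁) = 1.086.
Path (b) isobaric: W = P₁(V₂ − V₁) → W_b/(P₁V₁) = 1.962.
W_a / W_b = 1.086 / 1.962 = 0.5534.

W_a / W_b ≈ 0.553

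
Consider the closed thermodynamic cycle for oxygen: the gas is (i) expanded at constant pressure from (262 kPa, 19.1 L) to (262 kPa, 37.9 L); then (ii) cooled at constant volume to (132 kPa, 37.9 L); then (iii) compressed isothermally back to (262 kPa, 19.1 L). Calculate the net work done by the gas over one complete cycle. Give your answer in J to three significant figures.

W_net ≈ 1500 J

Leg (i): W = PΔV = (262)(37.9 − 19.1) = 4926 J.
Leg (ii): W = 0.
Leg (iii): W = PᵢVᵢ ln(V_f/Vᵢ) = (5003) ln(19.1/37.9) = -3428 J.
W_net = 4926 − 3428 = 1497 J.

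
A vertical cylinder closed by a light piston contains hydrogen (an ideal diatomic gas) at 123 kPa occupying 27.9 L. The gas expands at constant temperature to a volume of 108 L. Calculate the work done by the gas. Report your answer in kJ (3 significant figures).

Isothermal: W = nRT ln(V₂/V₁) = P₁V₁ ln(V₂/V₁).
P₁V₁ = (123 kPa)(27.9 L) = 3432 J.
W = 3432 × ln(108/27.9) = 3432 × 1.354
W_by_gas = 4645 J.

W ≈ 4.64 kJ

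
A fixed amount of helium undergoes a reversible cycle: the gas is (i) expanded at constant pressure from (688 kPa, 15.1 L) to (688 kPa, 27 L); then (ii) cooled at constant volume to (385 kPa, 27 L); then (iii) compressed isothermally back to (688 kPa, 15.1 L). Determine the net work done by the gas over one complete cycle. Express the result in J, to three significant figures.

Leg (i): W = PΔV = (688)(27 − 15.1) = 8187 J.
Leg (ii): W = 0.
Leg (iii): W = PᵢVᵢ ln(V_f/Vᵢ) = (10395) ln(15.1/27) = -6041 J.
W_net = 8187 − 6041 = 2146 J.

W_net ≈ 2150 J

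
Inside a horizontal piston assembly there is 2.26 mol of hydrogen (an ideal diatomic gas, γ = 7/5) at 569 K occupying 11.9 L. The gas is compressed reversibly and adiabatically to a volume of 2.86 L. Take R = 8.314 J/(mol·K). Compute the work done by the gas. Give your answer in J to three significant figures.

W ≈ -20500 J

Adiabatic: TV^(γ−1) = const with γ = 7/5.
T₂ = T₁ (V₁/V₂)^(γ−1) = 569 × (11.9/2.86)^0.4 = 569 × 1.769 = 1006 K.
W_by = nCᵥ(T₁ − T₂) = (2.26)(20.79)(569 − 1006) = -20548 J.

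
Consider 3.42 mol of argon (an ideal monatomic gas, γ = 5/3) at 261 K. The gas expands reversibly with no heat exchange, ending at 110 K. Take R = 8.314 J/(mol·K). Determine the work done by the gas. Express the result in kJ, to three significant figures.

W ≈ 6.44 kJ

Adiabatic ⇒ Q = 0, so W_by = −ΔU = nCᵥ(T₁ − T₂).
Cᵥ = 3R/2 = 12.47 J/(mol·K).
W = (3.42)(12.47)(261 − 110) = 6440 J.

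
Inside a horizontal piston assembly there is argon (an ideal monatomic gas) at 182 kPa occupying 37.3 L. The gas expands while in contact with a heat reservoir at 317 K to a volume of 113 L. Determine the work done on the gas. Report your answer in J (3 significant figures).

Isothermal: W = nRT ln(V₂/V₁) = P₁V₁ ln(V₂/V₁).
P₁V₁ = (182 kPa)(37.3 L) = 6789 J.
W = 6789 × ln(113/37.3) = 6789 × 1.108
W_by_gas = 7524 J; work on gas = −W_by = -7524 J.

W ≈ -7520 J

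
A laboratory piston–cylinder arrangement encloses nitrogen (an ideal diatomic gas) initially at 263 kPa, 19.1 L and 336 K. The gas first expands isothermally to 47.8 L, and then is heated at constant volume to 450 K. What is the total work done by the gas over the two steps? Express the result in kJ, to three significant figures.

Step 1 (isothermal): W = P₁V₁ ln(V₂/V₁) = (5023) ln(47.8/19.1) = 4608 J.
Step 2 (isochoric): W = 0 (constant volume).
W_total = 4608 + 0 = 4608 J.

W_total ≈ 4.61 kJ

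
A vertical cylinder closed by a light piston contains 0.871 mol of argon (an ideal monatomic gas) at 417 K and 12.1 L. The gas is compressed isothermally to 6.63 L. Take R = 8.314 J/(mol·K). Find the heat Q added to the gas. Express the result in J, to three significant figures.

Q ≈ -1820 J

Isothermal ⇒ ΔU = 0, so Q = W = nRT ln(V₂/V₁).
Q = (0.871)(8.314)(417) ln(6.63/12.1) = 3020 × -0.6016 = -1817 J.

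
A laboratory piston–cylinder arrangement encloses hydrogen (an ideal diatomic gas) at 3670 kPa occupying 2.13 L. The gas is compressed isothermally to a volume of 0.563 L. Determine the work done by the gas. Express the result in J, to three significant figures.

W ≈ -10400 J

Isothermal: W = nRT ln(V₂/V₁) = P₁V₁ ln(V₂/V₁).
P₁V₁ = (3670 kPa)(2.13 L) = 7817 J.
W = 7817 × ln(0.563/2.13) = 7817 × -1.331
W_by_gas = -10401 J.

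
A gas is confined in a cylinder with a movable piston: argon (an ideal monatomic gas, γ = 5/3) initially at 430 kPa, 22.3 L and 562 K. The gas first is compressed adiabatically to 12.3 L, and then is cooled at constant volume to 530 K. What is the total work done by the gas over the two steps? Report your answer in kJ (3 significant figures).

Step 1 (adiabatic): W = (P₁V₁ − P₂V₂)/(γ−1) = (9589 − 14257)/0.667 = -7003 J.
Step 2 (isochoric): W = 0 (constant volume).
W_total = -7003 + 0 = -7003 J.

W_total ≈ -7.00 kJ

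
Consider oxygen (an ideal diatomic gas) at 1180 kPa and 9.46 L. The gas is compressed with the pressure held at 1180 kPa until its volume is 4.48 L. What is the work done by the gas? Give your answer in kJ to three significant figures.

Isobaric: W = P ΔV.
W = (1180 kPa)(4.48 − 9.46 L) = (1180)(-4.98) = -5876 J.

W ≈ -5.88 kJ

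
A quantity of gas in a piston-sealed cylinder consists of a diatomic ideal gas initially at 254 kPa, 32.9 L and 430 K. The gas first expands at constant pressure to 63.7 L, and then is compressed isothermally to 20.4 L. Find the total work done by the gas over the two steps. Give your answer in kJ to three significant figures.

W_total ≈ -10.6 kJ

Step 1 (isobaric): W = PΔV = (254 kPa)(63.7 − 32.9 L) = 7823 J.
After step 1: P = 254 kPa, V = 63.7 L, T = 832.6 K.
Step 2 (isothermal): W = P₁V₁ ln(V₂/V₁) = (16180) ln(20.4/63.7) = -18423 J.
W_total = 7823 − 18423 = -10600 J.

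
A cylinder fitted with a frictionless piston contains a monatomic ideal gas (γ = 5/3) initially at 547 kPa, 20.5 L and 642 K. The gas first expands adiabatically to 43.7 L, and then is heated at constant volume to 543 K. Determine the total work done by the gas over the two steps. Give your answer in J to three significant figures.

W_total ≈ 6670 J

Step 1 (adiabatic): W = (P₁V₁ − P₂V₂)/(γ−1) = (11214 − 6770)/0.667 = 6665 J.
Step 2 (isochoric): W = 0 (constant volume).
W_total = 6665 + 0 = 6665 J.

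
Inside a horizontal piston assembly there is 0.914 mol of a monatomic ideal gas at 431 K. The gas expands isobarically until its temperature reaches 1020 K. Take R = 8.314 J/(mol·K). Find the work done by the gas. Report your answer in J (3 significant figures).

W ≈ 4480 J

Isobaric: W = P ΔV = nR ΔT.
W = (0.914)(8.314)(1020 − 431) = 4476 J.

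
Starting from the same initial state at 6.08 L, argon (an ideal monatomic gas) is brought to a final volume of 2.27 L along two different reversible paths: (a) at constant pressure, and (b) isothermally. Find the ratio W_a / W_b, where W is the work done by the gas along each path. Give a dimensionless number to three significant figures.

Path (a) isobaric: W = P₁(V₂ − V₁) → W_a/(P₁V₁) = -0.6266.
Path (b) isothermal: W = P₁V₁ ln(V₂/V₁) → W_b/(P₁V₁) = -0.9852.
W_a / W_b = -0.6266 / -0.9852 = 0.636.

W_a / W_b ≈ 0.636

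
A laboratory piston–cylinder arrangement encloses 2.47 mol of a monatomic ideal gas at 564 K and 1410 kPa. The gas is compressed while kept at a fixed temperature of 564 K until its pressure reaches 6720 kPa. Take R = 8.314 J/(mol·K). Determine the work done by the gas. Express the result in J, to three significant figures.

Isothermal process: W = nRT ln(V₂/V₁) = nRT ln(P₁/P₂).
W = (2.47)(8.314)(564) × ln(1410/6720)
  = 11582 × ln(0.2098) = 11582 × -1.561
W_by_gas = -18085 J.

W ≈ -18100 J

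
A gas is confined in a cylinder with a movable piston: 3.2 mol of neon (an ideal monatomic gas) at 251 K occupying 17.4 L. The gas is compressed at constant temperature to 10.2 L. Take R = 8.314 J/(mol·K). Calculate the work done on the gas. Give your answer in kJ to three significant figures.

Isothermal: W = nRT ln(V₂/V₁).
W = (3.2)(8.314)(251) × ln(10.2/17.4)
  = 6678 × -0.5341
W_by_gas = -3566 J; work on gas = −W_by = 3566 J.

W ≈ 3.57 kJ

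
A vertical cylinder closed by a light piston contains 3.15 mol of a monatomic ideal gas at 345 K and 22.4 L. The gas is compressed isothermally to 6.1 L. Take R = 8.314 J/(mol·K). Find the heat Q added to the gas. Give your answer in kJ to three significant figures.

Isothermal ⇒ ΔU = 0, so Q = W = nRT ln(V₂/V₁).
Q = (3.15)(8.314)(345) ln(6.1/22.4) = 9035 × -1.301 = -11753 J.

Q ≈ -11.8 kJ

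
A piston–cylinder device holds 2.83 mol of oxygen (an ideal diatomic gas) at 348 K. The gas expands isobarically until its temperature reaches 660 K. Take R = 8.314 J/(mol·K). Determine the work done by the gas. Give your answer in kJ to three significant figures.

W ≈ 7.34 kJ

Isobaric: W = P ΔV = nR ΔT.
W = (2.83)(8.314)(660 − 348) = 7341 J.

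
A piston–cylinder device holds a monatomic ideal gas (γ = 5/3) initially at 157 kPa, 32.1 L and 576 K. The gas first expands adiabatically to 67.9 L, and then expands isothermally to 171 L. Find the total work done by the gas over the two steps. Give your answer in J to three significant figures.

W_total ≈ 5800 J

Step 1 (adiabatic): W = (P₁V₁ − P₂V₂)/(γ−1) = (5040 − 3058)/0.667 = 2972 J.
After step 1: P = 45.04 kPa, V = 67.9 L, T = 349.6 K.
Step 2 (isothermal): W = P₁V₁ ln(V₂/V₁) = (3058) ln(171/67.9) = 2825 J.
W_total = 2972 + 2825 = 5797 J.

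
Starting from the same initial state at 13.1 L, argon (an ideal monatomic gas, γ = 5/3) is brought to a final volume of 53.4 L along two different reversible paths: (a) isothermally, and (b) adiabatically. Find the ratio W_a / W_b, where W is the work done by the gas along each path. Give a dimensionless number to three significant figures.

Path (a) isothermal: W = P₁V₁ ln(V₂/V₁) → W_a/(P₁V₁) = 1.405.
Path (b) adiabatic: W = P₁V₁(1 − (V₁/V₂)^(γ−1))/(γ−1) → W_b/(P₁V₁) = 0.9122.
W_a / W_b = 1.405 / 0.9122 = 1.54.

W_a / W_b ≈ 1.54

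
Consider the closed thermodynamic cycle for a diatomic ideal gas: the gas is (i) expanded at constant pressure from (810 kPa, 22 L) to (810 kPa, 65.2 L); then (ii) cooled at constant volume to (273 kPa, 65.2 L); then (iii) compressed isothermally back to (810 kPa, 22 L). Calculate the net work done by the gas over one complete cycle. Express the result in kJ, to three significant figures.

Leg (i): W = PΔV = (810)(65.2 − 22) = 34992 J.
Leg (ii): W = 0.
Leg (iii): W = PᵢVᵢ ln(V_f/Vᵢ) = (17800) ln(22/65.2) = -19338 J.
W_net = 34992 − 19338 = 15654 J.

W_net ≈ 15.7 kJ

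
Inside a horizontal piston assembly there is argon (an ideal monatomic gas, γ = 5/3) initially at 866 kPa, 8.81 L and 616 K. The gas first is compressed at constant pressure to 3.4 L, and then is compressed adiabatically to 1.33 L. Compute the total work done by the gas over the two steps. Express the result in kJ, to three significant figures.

Step 1 (isobaric): W = PΔV = (866 kPa)(3.4 − 8.81 L) = -4685 J.
After step 1: P = 866 kPa, V = 3.4 L, T = 237.7 K.
Step 2 (adiabatic): W = (P₁V₁ − P₂V₂)/(γ−1) = (2944 − 5505)/0.667 = -3841 J.
W_total = -4685 − 3841 = -8526 J.

W_total ≈ -8.53 kJ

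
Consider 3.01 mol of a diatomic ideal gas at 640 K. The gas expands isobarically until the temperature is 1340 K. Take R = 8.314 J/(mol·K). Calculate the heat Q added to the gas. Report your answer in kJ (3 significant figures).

Q ≈ 61.3 kJ

Isobaric: W = nRΔT = (3.01)(8.314)(700) = 17518 J.
ΔU = nCᵥΔT with Cᵥ = 5R/2: ΔU = (3.01)(20.79)(700) = 43794 J.
Q = ΔU + W = 43794 + 17518 = 61312 J.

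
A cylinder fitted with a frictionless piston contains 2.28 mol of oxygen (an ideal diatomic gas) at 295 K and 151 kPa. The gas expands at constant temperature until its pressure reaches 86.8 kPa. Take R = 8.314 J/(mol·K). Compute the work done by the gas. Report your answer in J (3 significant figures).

Isothermal process: W = nRT ln(V₂/V₁) = nRT ln(P₁/P₂).
W = (2.28)(8.314)(295) × ln(151/86.8)
  = 5592 × ln(1.74) = 5592 × 0.5537
W_by_gas = 3096 J.

W ≈ 3100 J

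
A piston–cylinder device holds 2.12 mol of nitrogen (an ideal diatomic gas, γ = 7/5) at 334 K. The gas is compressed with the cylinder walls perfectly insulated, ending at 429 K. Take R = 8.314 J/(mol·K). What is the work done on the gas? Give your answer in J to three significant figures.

W ≈ 4190 J

Adiabatic ⇒ Q = 0, so W_by = −ΔU = nCᵥ(T₁ − T₂).
Cᵥ = 5R/2 = 20.79 J/(mol·K).
W = (2.12)(20.79)(334 − 429) = -4186 J.
Work on gas = −W_by = 4186 J.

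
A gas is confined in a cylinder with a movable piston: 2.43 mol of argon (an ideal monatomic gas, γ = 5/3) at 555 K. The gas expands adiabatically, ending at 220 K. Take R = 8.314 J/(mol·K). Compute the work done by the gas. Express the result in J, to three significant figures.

W ≈ 10200 J

Adiabatic ⇒ Q = 0, so W_by = −ΔU = nCᵥ(T₁ − T₂).
Cᵥ = 3R/2 = 12.47 J/(mol·K).
W = (2.43)(12.47)(555 − 220) = 10152 J.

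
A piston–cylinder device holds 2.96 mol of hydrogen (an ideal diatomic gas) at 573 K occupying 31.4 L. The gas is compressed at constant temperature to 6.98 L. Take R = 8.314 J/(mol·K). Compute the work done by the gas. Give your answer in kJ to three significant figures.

Isothermal: W = nRT ln(V₂/V₁).
W = (2.96)(8.314)(573) × ln(6.98/31.4)
  = 14101 × -1.504
W_by_gas = -21205 J.

W ≈ -21.2 kJ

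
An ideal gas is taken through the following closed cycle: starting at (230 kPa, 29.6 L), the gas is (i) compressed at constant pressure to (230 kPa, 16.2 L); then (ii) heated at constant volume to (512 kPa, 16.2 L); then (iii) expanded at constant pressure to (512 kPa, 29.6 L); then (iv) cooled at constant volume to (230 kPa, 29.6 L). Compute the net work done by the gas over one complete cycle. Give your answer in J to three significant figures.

Constant-volume legs do no work.
W(i) = (230)(16.2 − 29.6) = -3082 J; W(iii) = (512)(29.6 − 16.2) = 6861 J.
W_net = -3082 + 6861 = 3779 J (the clockwise enclosed area).

W_net ≈ 3780 J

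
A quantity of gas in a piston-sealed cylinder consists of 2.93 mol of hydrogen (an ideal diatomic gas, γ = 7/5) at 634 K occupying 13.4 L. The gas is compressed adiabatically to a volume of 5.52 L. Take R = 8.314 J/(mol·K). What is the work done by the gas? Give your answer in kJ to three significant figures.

W ≈ -16.4 kJ

Adiabatic: TV^(γ−1) = const with γ = 7/5.
T₂ = T₁ (V₁/V₂)^(γ−1) = 634 × (13.4/5.52)^0.4 = 634 × 1.426 = 904 K.
W_by = nCᵥ(T₁ − T₂) = (2.93)(20.79)(634 − 904) = -16441 J.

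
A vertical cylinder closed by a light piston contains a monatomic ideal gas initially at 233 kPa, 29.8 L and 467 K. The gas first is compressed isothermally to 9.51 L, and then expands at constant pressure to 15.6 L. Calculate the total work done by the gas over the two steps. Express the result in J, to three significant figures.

W_total ≈ -3480 J

Step 1 (isothermal): W = P₁V₁ ln(V₂/V₁) = (6943) ln(9.51/29.8) = -7931 J.
After step 1: P = 730.1 kPa, V = 9.51 L, T = 467 K.
Step 2 (isobaric): W = PΔV = (730.1 kPa)(15.6 − 9.51 L) = 4446 J.
W_total = -7931 + 4446 = -3484 J.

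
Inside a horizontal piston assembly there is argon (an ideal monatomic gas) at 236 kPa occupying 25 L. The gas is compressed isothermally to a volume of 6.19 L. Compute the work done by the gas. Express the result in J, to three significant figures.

W ≈ -8240 J

Isothermal: W = nRT ln(V₂/V₁) = P₁V₁ ln(V₂/V₁).
P₁V₁ = (236 kPa)(25 L) = 5900 J.
W = 5900 × ln(6.19/25) = 5900 × -1.396
W_by_gas = -8236 J.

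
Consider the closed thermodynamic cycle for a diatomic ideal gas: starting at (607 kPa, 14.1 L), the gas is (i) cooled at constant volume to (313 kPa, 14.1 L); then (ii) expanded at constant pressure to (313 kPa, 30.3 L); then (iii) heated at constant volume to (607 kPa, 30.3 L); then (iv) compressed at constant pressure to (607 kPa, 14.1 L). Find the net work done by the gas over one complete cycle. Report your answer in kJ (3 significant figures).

W_net ≈ -4.76 kJ

Constant-volume legs do no work.
W(ii) = (313)(30.3 − 14.1) = 5071 J; W(iv) = (607)(14.1 − 30.3) = -9833 J.
W_net = 5071 − 9833 = -4763 J (the counter-clockwise enclosed area).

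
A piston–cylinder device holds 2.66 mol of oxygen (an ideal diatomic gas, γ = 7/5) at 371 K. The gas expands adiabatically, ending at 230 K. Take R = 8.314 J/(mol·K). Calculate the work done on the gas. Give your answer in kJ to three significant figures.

Adiabatic ⇒ Q = 0, so W_by = −ΔU = nCᵥ(T₁ − T₂).
Cᵥ = 5R/2 = 20.79 J/(mol·K).
W = (2.66)(20.79)(371 − 230) = 7796 J.
Work on gas = −W_by = -7796 J.

W ≈ -7.80 kJ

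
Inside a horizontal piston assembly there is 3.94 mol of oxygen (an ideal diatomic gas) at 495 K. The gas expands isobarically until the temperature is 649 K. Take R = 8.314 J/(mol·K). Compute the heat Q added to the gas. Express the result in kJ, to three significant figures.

Isobaric: W = nRΔT = (3.94)(8.314)(154) = 5045 J.
ΔU = nCᵥΔT with Cᵥ = 5R/2: ΔU = (3.94)(20.79)(154) = 12612 J.
Q = ΔU + W = 12612 + 5045 = 17656 J.

Q ≈ 17.7 kJ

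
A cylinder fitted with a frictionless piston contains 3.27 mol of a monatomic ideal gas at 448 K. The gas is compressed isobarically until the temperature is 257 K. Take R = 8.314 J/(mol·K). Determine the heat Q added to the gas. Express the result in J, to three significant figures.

Isobaric: W = nRΔT = (3.27)(8.314)(-191) = -5193 J.
ΔU = nCᵥΔT with Cᵥ = 3R/2: ΔU = (3.27)(12.47)(-191) = -7789 J.
Q = ΔU + W = -7789 − 5193 = -12982 J.

Q ≈ -13000 J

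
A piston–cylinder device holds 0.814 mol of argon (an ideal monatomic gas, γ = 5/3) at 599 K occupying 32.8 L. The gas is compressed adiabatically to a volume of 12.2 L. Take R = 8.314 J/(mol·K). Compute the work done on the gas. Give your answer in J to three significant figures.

W ≈ 5680 J

Adiabatic: TV^(γ−1) = const with γ = 5/3.
T₂ = T₁ (V₁/V₂)^(γ−1) = 599 × (32.8/12.2)^0.667 = 599 × 1.933 = 1158 K.
W_by = nCᵥ(T₁ − T₂) = (0.814)(12.47)(599 − 1158) = -5676 J.
Work on gas = −W_by = 5676 J.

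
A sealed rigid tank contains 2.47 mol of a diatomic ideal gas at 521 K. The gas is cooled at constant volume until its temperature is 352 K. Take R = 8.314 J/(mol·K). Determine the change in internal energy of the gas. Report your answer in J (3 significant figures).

Constant volume ⇒ W = 0, so Q = ΔU = nCᵥΔT with Cᵥ = 5R/2 = 20.79 J/(mol·K).
ΔU = (2.47)(20.79)(352 − 521) = -8676 J.

ΔU ≈ -8680 J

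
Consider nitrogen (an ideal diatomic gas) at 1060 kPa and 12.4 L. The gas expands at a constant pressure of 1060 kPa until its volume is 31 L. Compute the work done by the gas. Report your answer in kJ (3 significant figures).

Isobaric: W = P ΔV.
W = (1060 kPa)(31 − 12.4 L) = (1060)(18.6) = 19716 J.

W ≈ 19.7 kJ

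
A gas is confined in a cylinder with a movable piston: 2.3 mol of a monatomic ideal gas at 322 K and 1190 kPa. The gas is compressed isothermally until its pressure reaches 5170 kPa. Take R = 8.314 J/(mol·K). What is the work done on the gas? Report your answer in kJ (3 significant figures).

Isothermal process: W = nRT ln(V₂/V₁) = nRT ln(P₁/P₂).
W = (2.3)(8.314)(322) × ln(1190/5170)
  = 6157 × ln(0.2302) = 6157 × -1.469
W_by_gas = -9045 J; work on gas = −W_by = 9045 J.

W ≈ 9.04 kJ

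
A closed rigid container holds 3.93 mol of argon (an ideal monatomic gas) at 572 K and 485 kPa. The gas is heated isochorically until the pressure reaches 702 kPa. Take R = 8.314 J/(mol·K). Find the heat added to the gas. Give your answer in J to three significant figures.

Q ≈ 12500 J

Constant volume ⇒ W = 0, so Q = ΔU = nCᵥΔT with Cᵥ = 3R/2 = 12.47 J/(mol·K).
At constant V, T₂/T₁ = P₂/P₁ ⇒ ΔT = T₁(P₂/P₁ − 1) = 572·(702/485 − 1) = 255.9 K.
ΔU = (3.93)(12.47)(255.9) = 12543 J.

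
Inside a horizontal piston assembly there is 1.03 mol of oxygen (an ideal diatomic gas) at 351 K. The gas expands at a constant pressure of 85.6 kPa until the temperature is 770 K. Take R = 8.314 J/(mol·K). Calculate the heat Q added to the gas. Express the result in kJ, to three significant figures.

Q ≈ 12.6 kJ

Isobaric: W = nRΔT = (1.03)(8.314)(419) = 3588 J.
ΔU = nCᵥΔT with Cᵥ = 5R/2: ΔU = (1.03)(20.79)(419) = 8970 J.
Q = ΔU + W = 8970 + 3588 = 12558 J.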